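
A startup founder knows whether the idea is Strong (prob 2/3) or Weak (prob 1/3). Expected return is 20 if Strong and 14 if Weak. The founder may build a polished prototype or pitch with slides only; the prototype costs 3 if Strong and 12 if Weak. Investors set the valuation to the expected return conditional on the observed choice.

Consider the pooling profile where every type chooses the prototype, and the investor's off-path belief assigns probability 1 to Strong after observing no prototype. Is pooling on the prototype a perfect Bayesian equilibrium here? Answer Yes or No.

On path, the investor holds the prior and pays 2/3·20 + 1/3·14 = 18. Off path (no prototype), believing Strong, it pays 20.
Strong: the prototype nets 18 − 3 = 15; no prototype nets 20. Strong would deviate.
Weak: the prototype nets 18 − 12 = 6; no prototype nets 20. Weak would deviate.
A type deviates, so pooling fails.

No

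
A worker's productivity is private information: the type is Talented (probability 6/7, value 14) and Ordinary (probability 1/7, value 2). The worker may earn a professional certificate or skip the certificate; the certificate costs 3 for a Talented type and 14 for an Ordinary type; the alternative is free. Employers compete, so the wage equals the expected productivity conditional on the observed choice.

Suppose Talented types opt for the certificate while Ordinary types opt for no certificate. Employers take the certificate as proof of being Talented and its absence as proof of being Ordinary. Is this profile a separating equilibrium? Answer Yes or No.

Under these beliefs, the certificate earns wage 14 and no certificate earns wage 2.
Talented: the certificate nets 14 − 3 = 11; no certificate nets 2. Talented prefers the certificate.
Ordinary: the certificate nets 14 − 14 = 0; no certificate nets 2. Ordinary prefers no certificate.
Neither type deviates, so the separating profile is an equilibrium.

Yes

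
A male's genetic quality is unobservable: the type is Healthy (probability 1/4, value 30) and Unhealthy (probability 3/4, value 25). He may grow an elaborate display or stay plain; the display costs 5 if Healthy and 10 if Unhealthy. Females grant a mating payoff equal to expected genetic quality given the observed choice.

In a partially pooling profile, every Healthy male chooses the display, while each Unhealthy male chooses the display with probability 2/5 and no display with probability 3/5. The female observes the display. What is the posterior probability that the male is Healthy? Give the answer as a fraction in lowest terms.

P(the display) = (1/4)·1 + (3/4)·(2/5) = 11/20.
By Bayes' rule, P(Healthy | the display) = (1/4) / (11/20) = 5/11.

5/11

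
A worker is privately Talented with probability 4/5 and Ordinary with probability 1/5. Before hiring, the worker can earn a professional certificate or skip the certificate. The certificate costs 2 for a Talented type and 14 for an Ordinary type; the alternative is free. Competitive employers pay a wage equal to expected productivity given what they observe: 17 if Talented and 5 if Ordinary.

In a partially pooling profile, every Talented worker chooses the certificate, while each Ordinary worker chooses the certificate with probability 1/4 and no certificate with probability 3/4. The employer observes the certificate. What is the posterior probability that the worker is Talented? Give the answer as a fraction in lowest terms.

P(the certificate) = (4/5)·1 + (1/5)·(1/4) = 17/20.
By Bayes' rule, P(Talented | the certificate) = (4/5) / (17/20) = 16/17.

16/17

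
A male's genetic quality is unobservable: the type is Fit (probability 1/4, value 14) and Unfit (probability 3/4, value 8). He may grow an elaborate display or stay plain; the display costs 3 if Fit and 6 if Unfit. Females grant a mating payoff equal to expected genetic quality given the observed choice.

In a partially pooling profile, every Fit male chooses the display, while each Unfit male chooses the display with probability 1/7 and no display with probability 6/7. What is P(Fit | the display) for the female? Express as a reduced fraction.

P(the display) = (1/4)·1 + (3/4)·(1/7) = 5/14.
By Bayes' rule, P(Fit | the display) = (1/4) / (5/14) = 7/10.

7/10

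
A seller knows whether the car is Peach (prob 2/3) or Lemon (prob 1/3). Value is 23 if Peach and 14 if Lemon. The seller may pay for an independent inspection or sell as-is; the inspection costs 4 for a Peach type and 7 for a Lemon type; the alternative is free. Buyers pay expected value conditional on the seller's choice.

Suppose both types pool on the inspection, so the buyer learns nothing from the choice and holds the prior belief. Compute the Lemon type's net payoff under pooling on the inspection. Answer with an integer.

Pooled price = 2/3·23 + 1/3·14 = 20.
Lemon pays cost 7 for the inspection, so net payoff = 20 − 7 = 13.

13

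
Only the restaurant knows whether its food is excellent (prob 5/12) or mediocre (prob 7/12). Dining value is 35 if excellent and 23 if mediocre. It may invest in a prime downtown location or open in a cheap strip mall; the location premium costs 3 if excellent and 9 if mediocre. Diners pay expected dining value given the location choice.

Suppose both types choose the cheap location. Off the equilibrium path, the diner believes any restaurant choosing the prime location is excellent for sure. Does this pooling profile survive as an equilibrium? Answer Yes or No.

No

On path, the diner holds the prior and pays 5/12·35 + 7/12·23 = 28. Off path (the prime location), believing excellent, it pays 35.
excellent: the cheap location nets 28; the prime location nets 35 − 3 = 32. excellent would deviate.
mediocre: the cheap location nets 28; the prime location nets 35 − 9 = 26. mediocre stays.
A type deviates, so pooling fails.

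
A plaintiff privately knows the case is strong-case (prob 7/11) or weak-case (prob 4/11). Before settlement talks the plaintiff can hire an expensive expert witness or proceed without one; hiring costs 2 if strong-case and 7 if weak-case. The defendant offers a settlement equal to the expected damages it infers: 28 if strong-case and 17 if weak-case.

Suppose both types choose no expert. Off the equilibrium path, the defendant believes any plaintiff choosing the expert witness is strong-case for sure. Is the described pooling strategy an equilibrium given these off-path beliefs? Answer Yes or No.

On path, the defendant holds the prior and pays 7/11·28 + 4/11·17 = 24. Off path (the expert witness), believing strong-case, it pays 28.
strong-case: no expert nets 24; the expert witness nets 28 − 2 = 26. strong-case would deviate.
weak-case: no expert nets 24; the expert witness nets 28 − 7 = 21. weak-case stays.
A type deviates, so pooling fails.

No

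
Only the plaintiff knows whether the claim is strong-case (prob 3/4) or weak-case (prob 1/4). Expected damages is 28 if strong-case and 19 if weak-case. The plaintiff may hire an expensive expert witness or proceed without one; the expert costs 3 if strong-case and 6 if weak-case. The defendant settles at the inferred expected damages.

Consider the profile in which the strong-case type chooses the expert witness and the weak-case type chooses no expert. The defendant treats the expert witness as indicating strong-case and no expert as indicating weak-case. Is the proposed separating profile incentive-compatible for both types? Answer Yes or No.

Under these beliefs, the expert witness earns settlement 28 and no expert earns settlement 19.
strong-case: the expert witness nets 28 − 3 = 25; no expert nets 19. strong-case prefers the expert witness.
weak-case: the expert witness nets 28 − 6 = 22; no expert nets 19. weak-case would deviate to the expert witness.
weak-case has a profitable deviation, so the profile is not an equilibrium.

No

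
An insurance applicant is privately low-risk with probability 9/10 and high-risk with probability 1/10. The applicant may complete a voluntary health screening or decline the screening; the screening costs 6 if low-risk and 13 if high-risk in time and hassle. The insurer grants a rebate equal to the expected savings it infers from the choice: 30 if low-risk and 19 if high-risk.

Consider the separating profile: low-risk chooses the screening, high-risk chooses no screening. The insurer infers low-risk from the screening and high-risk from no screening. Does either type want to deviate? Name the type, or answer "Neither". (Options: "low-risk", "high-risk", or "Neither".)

Neither

The screening pays 30; no screening pays 19.
low-risk: assigned the screening, nets 30 − 6 = 24; deviating to no screening nets 19.
high-risk: assigned no screening, nets 19; deviating to the screening nets 30 − 13 = 17.
Both types strictly prefer their assigned action; no profitable deviation.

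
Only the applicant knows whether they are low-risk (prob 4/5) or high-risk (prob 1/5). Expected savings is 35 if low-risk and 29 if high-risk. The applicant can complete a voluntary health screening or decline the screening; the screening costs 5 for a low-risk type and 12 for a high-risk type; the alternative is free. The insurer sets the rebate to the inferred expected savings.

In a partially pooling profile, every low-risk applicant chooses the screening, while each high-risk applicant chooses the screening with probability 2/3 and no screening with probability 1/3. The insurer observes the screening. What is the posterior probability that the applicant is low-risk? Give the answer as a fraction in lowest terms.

P(the screening) = (4/5)·1 + (1/5)·(2/3) = 14/15.
By Bayes' rule, P(low-risk | the screening) = (4/5) / (14/15) = 6/7.

6/7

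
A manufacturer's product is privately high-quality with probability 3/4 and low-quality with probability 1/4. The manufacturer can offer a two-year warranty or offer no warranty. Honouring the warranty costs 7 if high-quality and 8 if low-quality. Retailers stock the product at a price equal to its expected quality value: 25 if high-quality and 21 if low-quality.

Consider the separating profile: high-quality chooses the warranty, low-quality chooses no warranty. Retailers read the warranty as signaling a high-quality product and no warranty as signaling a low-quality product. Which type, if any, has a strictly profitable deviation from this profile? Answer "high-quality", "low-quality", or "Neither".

The warranty pays 25; no warranty pays 21.
high-quality: assigned the warranty, nets 25 − 7 = 18; deviating to no warranty nets 21.
low-quality: assigned no warranty, nets 21; deviating to the warranty nets 25 − 8 = 17.
The high-quality type gains 3 by deviating.

high-quality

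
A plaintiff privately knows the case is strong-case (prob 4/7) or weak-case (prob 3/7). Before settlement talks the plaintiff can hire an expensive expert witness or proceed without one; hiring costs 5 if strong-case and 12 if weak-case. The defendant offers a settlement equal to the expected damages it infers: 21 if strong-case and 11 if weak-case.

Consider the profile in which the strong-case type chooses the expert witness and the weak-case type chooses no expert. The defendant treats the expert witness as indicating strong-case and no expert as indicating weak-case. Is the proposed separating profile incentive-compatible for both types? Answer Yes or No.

Yes

Under these beliefs, the expert witness earns settlement 21 and no expert earns settlement 11.
strong-case: the expert witness nets 21 − 5 = 16; no expert nets 11. strong-case prefers the expert witness.
weak-case: the expert witness nets 21 − 12 = 9; no expert nets 11. weak-case prefers no expert.
Neither type deviates, so the separating profile is an equilibrium.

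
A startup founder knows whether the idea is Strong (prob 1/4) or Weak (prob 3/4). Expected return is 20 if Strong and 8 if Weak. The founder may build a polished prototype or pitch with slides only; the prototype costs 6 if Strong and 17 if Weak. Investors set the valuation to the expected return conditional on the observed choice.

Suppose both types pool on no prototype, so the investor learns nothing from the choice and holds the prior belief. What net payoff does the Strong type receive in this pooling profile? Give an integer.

11

Pooled valuation = 1/4·20 + 3/4·8 = 11.
Strong pays no cost for no prototype, so net payoff = 11.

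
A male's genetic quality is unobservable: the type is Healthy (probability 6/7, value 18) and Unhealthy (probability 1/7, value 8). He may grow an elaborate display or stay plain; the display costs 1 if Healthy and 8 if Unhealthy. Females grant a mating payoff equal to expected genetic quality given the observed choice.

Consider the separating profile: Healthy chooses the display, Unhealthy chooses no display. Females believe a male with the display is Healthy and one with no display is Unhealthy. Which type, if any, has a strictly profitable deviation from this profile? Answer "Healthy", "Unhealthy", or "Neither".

The display pays 18; no display pays 8.
Healthy: assigned the display, nets 18 − 1 = 17; deviating to no display nets 8.
Unhealthy: assigned no display, nets 8; deviating to the display nets 18 − 8 = 10.
The Unhealthy type gains 2 by deviating.

Unhealthy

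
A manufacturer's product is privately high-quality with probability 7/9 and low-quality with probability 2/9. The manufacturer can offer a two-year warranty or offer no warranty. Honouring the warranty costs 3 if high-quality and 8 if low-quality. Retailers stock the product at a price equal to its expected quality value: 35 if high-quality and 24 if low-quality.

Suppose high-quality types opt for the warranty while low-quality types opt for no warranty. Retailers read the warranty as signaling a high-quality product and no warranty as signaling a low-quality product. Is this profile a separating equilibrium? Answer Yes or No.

Under these beliefs, the warranty earns price 35 and no warranty earns price 24.
high-quality: the warranty nets 35 − 3 = 32; no warranty nets 24. high-quality prefers the warranty.
low-quality: the warranty nets 35 − 8 = 27; no warranty nets 24. low-quality would deviate to the warranty.
low-quality has a profitable deviation, so the profile is not an equilibrium.

No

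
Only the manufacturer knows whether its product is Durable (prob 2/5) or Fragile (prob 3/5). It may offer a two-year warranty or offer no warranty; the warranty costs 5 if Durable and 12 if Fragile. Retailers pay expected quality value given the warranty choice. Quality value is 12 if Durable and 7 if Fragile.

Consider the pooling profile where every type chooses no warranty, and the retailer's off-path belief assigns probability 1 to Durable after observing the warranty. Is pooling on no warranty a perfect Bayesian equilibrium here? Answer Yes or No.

On path, the retailer holds the prior and pays 2/5·12 + 3/5·7 = 9. Off path (the warranty), believing Durable, it pays 12.
Durable: no warranty nets 9; the warranty nets 12 − 5 = 7. Durable stays.
Fragile: no warranty nets 9; the warranty nets 12 − 12 = 0. Fragile stays.
No type deviates, so pooling is sustained.

Yes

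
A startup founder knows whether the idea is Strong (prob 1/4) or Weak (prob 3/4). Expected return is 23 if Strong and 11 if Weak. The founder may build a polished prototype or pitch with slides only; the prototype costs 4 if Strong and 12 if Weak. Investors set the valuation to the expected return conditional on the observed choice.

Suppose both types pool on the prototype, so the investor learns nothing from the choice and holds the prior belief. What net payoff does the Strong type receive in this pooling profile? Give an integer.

Pooled valuation = 1/4·23 + 3/4·11 = 14.
Strong pays cost 4 for the prototype, so net payoff = 14 − 4 = 10.

10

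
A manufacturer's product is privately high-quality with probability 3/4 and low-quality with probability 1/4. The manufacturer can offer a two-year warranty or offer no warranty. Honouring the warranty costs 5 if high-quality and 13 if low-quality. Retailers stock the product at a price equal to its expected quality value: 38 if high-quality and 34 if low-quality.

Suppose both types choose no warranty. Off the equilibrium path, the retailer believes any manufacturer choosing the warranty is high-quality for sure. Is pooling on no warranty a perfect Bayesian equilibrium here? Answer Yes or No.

On path, the retailer holds the prior and pays 3/4·38 + 1/4·34 = 37. Off path (the warranty), believing high-quality, it pays 38.
high-quality: no warranty nets 37; the warranty nets 38 − 5 = 33. high-quality stays.
low-quality: no warranty nets 37; the warranty nets 38 − 13 = 25. low-quality stays.
No type deviates, so pooling is sustained.

Yes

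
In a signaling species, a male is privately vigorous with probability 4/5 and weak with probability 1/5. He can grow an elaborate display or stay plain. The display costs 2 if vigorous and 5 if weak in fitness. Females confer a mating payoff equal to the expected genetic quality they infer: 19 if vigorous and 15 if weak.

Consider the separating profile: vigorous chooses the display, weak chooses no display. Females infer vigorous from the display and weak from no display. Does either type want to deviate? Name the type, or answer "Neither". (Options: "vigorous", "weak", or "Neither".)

Neither

The display pays 19; no display pays 15.
vigorous: assigned the display, nets 19 − 2 = 17; deviating to no display nets 15.
weak: assigned no display, nets 15; deviating to the display nets 19 − 5 = 14.
Both types strictly prefer their assigned action; no profitable deviation.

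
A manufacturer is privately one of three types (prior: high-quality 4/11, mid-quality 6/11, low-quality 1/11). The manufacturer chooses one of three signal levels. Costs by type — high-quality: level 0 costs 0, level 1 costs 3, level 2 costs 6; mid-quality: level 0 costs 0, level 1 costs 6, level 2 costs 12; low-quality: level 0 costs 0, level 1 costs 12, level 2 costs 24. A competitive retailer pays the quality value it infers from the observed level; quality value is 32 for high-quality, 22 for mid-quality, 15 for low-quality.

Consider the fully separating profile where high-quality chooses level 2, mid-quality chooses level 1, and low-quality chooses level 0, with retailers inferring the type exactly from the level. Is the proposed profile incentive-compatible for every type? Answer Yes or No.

Separating prices: level 2 → 32, level 1 → 22, level 0 → 15.
high-quality (assigned level 2): level 0: 15 − 0 = 15; level 1: 22 − 3 = 19; level 2: 32 − 6 = 26. high-quality stays.
mid-quality (assigned level 1): level 0: 15 − 0 = 15; level 1: 22 − 6 = 16; level 2: 32 − 12 = 20. mid-quality prefers level 2.
low-quality (assigned level 0): level 0: 15 − 0 = 15; level 1: 22 − 12 = 10; level 2: 32 − 24 = 8. low-quality stays.
At least one type deviates; the separating profile fails.

No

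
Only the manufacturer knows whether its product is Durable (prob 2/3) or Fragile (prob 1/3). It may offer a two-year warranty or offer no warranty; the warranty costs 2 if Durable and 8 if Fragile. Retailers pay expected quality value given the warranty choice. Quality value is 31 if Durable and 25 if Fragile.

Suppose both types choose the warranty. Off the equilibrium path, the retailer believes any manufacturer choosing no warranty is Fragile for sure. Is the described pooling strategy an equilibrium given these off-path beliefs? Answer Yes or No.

On path, the retailer holds the prior and pays 2/3·31 + 1/3·25 = 29. Off path (no warranty), believing Fragile, it pays 25.
Durable: the warranty nets 29 − 2 = 27; no warranty nets 25. Durable stays.
Fragile: the warranty nets 29 − 8 = 21; no warranty nets 25. Fragile would deviate.
A type deviates, so pooling fails.

No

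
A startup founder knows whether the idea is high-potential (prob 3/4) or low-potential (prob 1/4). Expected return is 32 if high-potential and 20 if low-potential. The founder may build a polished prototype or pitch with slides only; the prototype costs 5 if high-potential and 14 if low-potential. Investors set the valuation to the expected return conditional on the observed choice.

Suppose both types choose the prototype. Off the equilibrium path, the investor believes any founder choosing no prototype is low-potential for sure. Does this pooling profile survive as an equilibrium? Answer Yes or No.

On path, the investor holds the prior and pays 3/4·32 + 1/4·20 = 29. Off path (no prototype), believing low-potential, it pays 20.
high-potential: the prototype nets 29 − 5 = 24; no prototype nets 20. high-potential stays.
low-potential: the prototype nets 29 − 14 = 15; no prototype nets 20. low-potential would deviate.
A type deviates, so pooling fails.

No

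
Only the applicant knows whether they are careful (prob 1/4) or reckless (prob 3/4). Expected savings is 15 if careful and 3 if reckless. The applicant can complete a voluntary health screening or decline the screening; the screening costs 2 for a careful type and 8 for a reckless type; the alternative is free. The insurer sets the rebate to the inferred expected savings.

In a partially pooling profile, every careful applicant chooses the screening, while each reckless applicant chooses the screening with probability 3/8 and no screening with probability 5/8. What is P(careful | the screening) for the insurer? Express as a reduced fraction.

P(the screening) = (1/4)·1 + (3/4)·(3/8) = 17/32.
By Bayes' rule, P(careful | the screening) = (1/4) / (17/32) = 8/17.

8/17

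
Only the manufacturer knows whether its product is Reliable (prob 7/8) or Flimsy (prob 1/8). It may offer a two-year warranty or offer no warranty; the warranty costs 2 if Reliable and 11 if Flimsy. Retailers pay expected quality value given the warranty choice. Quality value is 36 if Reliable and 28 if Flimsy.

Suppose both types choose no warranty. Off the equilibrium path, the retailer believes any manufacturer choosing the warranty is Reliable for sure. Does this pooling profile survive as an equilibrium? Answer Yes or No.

On path, the retailer holds the prior and pays 7/8·36 + 1/8·28 = 35. Off path (the warranty), believing Reliable, it pays 36.
Reliable: no warranty nets 35; the warranty nets 36 − 2 = 34. Reliable stays.
Flimsy: no warranty nets 35; the warranty nets 36 − 11 = 25. Flimsy stays.
No type deviates, so pooling is sustained.

Yes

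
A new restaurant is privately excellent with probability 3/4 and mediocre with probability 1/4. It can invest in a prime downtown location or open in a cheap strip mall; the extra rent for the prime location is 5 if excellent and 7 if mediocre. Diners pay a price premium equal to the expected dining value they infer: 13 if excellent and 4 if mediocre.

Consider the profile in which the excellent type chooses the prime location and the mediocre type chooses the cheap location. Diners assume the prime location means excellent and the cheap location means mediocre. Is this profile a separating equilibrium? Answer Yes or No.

Under these beliefs, the prime location earns price premium 13 and the cheap location earns price premium 4.
excellent: the prime location nets 13 − 5 = 8; the cheap location nets 4. excellent prefers the prime location.
mediocre: the prime location nets 13 − 7 = 6; the cheap location nets 4. mediocre would deviate to the prime location.
mediocre has a profitable deviation, so the profile is not an equilibrium.

No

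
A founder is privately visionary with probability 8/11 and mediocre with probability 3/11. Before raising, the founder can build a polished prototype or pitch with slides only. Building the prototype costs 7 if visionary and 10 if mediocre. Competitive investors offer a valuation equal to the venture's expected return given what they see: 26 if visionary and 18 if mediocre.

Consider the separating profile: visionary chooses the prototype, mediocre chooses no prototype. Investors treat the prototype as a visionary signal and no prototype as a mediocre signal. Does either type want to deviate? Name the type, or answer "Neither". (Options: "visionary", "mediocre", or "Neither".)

Neither

The prototype pays 26; no prototype pays 18.
visionary: assigned the prototype, nets 26 − 7 = 19; deviating to no prototype nets 18.
mediocre: assigned no prototype, nets 18; deviating to the prototype nets 26 − 10 = 16.
Both types strictly prefer their assigned action; no profitable deviation.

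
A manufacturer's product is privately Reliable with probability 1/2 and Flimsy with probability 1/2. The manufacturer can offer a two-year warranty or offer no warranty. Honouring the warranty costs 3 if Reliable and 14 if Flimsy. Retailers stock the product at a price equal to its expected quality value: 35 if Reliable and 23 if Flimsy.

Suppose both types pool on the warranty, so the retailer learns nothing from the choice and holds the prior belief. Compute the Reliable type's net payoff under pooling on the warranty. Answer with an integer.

Pooled price = 1/2·35 + 1/2·23 = 29.
Reliable pays cost 3 for the warranty, so net payoff = 29 − 3 = 26.

26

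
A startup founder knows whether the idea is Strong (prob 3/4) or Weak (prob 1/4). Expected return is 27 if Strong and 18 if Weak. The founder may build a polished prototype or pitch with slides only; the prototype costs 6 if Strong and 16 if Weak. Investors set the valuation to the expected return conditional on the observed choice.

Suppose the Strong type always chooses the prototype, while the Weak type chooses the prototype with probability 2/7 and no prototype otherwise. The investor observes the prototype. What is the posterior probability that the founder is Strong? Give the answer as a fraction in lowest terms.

P(the prototype) = (3/4)·1 + (1/4)·(2/7) = 23/28.
By Bayes' rule, P(Strong | the prototype) = (3/4) / (23/28) = 21/23.

21/23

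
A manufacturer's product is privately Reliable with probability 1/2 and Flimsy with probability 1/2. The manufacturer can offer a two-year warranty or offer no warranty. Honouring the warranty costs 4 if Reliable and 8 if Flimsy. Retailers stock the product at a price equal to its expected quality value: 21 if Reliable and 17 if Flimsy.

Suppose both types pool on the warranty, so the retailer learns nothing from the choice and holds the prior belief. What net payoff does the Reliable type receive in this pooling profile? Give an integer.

15

Pooled price = 1/2·21 + 1/2·17 = 19.
Reliable pays cost 4 for the warranty, so net payoff = 19 − 4 = 15.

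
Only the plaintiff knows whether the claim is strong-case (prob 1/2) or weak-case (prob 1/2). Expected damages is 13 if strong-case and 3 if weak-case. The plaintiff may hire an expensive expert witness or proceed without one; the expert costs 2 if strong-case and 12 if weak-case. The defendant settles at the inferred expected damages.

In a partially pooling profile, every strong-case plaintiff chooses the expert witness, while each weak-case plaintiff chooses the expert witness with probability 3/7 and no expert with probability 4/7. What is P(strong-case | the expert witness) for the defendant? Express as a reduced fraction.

P(the expert witness) = (1/2)·1 + (1/2)·(3/7) = 5/7.
By Bayes' rule, P(strong-case | the expert witness) = (1/2) / (5/7) = 7/10.

7/10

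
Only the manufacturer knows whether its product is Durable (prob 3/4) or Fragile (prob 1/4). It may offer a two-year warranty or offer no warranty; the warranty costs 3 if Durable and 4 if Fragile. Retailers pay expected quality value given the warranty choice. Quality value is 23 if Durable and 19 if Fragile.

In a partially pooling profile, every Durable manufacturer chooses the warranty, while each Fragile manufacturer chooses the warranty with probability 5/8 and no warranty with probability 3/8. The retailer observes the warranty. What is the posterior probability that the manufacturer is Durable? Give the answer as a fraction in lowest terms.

24/29

P(the warranty) = (3/4)·1 + (1/4)·(5/8) = 29/32.
By Bayes' rule, P(Durable | the warranty) = (3/4) / (29/32) = 24/29.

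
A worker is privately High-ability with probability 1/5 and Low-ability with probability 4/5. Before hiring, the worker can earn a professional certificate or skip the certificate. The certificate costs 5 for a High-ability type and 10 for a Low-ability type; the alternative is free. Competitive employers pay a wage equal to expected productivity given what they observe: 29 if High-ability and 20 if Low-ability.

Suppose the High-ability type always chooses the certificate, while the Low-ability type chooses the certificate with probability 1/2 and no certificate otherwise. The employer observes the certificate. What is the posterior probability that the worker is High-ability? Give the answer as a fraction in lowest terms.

1/3

P(the certificate) = (1/5)·1 + (4/5)·(1/2) = 3/5.
By Bayes' rule, P(High-ability | the certificate) = (1/5) / (3/5) = 1/3.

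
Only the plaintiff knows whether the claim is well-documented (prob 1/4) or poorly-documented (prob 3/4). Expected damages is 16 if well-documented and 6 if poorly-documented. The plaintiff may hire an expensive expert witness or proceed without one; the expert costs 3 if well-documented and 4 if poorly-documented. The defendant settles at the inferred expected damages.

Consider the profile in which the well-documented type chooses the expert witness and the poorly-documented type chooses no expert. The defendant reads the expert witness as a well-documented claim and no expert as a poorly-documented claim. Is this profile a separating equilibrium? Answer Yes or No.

Under these beliefs, the expert witness earns settlement 16 and no expert earns settlement 6.
well-documented: the expert witness nets 16 − 3 = 13; no expert nets 6. well-documented prefers the expert witness.
poorly-documented: the expert witness nets 16 − 4 = 12; no expert nets 6. poorly-documented would deviate to the expert witness.
poorly-documented has a profitable deviation, so the profile is not an equilibrium.

No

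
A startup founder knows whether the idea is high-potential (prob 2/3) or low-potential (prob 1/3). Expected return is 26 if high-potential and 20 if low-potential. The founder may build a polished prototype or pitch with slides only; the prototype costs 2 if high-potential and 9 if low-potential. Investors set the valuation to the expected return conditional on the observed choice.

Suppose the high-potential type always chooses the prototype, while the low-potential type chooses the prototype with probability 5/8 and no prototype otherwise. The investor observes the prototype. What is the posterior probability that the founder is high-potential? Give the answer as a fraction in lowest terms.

16/21

P(the prototype) = (2/3)·1 + (1/3)·(5/8) = 7/8.
By Bayes' rule, P(high-potential | the prototype) = (2/3) / (7/8) = 16/21.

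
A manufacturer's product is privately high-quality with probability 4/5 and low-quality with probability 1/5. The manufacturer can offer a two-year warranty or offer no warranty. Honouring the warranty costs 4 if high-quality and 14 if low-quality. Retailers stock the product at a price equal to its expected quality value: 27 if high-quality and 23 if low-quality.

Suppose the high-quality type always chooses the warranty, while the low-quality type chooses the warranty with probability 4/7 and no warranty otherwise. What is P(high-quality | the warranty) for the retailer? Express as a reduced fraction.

P(the warranty) = (4/5)·1 + (1/5)·(4/7) = 32/35.
By Bayes' rule, P(high-quality | the warranty) = (4/5) / (32/35) = 7/8.

7/8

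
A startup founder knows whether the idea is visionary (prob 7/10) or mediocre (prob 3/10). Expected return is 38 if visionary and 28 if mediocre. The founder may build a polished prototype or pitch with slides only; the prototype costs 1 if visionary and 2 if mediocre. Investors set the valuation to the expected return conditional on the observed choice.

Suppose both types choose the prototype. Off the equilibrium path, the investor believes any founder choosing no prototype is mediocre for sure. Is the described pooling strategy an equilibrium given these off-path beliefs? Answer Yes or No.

On path, the investor holds the prior and pays 7/10·38 + 3/10·28 = 35. Off path (no prototype), believing mediocre, it pays 28.
visionary: the prototype nets 35 − 1 = 34; no prototype nets 28. visionary stays.
mediocre: the prototype nets 35 − 2 = 33; no prototype nets 28. mediocre stays.
No type deviates, so pooling is sustained.

Yes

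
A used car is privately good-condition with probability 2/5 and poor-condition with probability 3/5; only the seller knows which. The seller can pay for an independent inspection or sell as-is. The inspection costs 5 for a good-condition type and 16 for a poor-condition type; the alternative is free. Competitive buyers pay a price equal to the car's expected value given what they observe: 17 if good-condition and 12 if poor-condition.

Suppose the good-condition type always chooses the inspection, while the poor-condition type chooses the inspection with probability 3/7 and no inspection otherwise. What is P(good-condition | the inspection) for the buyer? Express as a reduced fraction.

P(the inspection) = (2/5)·1 + (3/5)·(3/7) = 23/35.
By Bayes' rule, P(good-condition | the inspection) = (2/5) / (23/35) = 14/23.

14/23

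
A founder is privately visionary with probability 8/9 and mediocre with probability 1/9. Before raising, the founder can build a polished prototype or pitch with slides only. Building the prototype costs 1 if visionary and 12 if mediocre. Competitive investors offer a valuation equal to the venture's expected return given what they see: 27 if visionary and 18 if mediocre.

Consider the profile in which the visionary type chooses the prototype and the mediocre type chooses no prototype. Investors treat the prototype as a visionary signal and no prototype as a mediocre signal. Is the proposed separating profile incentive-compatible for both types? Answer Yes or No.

Yes

Under these beliefs, the prototype earns valuation 27 and no prototype earns valuation 18.
visionary: the prototype nets 27 − 1 = 26; no prototype nets 18. visionary prefers the prototype.
mediocre: the prototype nets 27 − 12 = 15; no prototype nets 18. mediocre prefers no prototype.
Neither type deviates, so the separating profile is an equilibrium.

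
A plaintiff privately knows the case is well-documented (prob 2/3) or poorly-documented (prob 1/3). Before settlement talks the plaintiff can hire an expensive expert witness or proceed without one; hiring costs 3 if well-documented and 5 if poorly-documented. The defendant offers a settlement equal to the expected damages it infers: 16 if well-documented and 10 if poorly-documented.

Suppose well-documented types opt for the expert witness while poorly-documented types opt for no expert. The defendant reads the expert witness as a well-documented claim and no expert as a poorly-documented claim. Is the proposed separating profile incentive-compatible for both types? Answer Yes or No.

No

Under these beliefs, the expert witness earns settlement 16 and no expert earns settlement 10.
well-documented: the expert witness nets 16 − 3 = 13; no expert nets 10. well-documented prefers the expert witness.
poorly-documented: the expert witness nets 16 − 5 = 11; no expert nets 10. poorly-documented would deviate to the expert witness.
poorly-documented has a profitable deviation, so the profile is not an equilibrium.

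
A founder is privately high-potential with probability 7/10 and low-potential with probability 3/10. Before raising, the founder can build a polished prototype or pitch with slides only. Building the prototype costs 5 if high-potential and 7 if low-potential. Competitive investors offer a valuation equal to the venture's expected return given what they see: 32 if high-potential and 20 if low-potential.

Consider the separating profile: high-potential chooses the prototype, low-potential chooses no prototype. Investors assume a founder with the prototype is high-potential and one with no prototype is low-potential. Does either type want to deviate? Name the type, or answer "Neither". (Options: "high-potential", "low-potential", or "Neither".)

The prototype pays 32; no prototype pays 20.
high-potential: assigned the prototype, nets 32 − 5 = 27; deviating to no prototype nets 20.
low-potential: assigned no prototype, nets 20; deviating to the prototype nets 32 − 7 = 25.
The low-potential type gains 5 by deviating.

low-potential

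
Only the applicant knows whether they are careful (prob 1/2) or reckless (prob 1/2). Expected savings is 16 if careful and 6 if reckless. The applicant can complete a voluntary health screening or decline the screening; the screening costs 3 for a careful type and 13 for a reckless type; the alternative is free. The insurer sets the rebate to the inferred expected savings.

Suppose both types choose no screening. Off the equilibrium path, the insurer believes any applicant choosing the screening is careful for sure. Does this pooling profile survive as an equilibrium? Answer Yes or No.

No

On path, the insurer holds the prior and pays 1/2·16 + 1/2·6 = 11. Off path (the screening), believing careful, it pays 16.
careful: no screening nets 11; the screening nets 16 − 3 = 13. careful would deviate.
reckless: no screening nets 11; the screening nets 16 − 13 = 3. reckless stays.
A type deviates, so pooling fails.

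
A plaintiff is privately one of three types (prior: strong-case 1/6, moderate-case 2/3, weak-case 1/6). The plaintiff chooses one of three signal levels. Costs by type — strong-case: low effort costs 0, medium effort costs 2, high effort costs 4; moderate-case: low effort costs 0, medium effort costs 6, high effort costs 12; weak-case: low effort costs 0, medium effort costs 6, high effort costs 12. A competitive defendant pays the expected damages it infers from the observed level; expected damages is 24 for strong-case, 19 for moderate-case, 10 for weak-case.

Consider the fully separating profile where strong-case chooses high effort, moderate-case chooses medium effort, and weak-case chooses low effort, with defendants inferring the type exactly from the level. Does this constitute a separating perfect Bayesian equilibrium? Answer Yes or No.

No

Separating settlements: high effort → 24, medium effort → 19, low effort → 10.
strong-case (assigned high effort): low effort: 10 − 0 = 10; medium effort: 19 − 2 = 17; high effort: 24 − 4 = 20. strong-case stays.
moderate-case (assigned medium effort): low effort: 10 − 0 = 10; medium effort: 19 − 6 = 13; high effort: 24 − 12 = 12. moderate-case stays.
weak-case (assigned low effort): low effort: 10 − 0 = 10; medium effort: 19 − 6 = 13; high effort: 24 − 12 = 12. weak-case prefers medium effort.
At least one type deviates; the separating profile fails.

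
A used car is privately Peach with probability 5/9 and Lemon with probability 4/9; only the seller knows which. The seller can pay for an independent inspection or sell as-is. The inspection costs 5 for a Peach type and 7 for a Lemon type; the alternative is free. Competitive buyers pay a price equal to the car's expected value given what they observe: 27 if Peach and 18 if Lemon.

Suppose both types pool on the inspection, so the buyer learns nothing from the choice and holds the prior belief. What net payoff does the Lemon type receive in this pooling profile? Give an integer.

Pooled price = 5/9·27 + 4/9·18 = 23.
Lemon pays cost 7 for the inspection, so net payoff = 23 − 7 = 16.

16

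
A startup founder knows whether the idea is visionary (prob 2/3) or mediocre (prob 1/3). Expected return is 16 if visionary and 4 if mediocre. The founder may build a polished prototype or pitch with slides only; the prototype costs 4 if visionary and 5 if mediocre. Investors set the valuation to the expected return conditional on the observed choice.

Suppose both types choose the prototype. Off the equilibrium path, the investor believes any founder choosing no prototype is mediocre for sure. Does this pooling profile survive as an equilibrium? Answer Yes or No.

Yes

On path, the investor holds the prior and pays 2/3·16 + 1/3·4 = 12. Off path (no prototype), believing mediocre, it pays 4.
visionary: the prototype nets 12 − 4 = 8; no prototype nets 4. visionary stays.
mediocre: the prototype nets 12 − 5 = 7; no prototype nets 4. mediocre stays.
No type deviates, so pooling is sustained.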